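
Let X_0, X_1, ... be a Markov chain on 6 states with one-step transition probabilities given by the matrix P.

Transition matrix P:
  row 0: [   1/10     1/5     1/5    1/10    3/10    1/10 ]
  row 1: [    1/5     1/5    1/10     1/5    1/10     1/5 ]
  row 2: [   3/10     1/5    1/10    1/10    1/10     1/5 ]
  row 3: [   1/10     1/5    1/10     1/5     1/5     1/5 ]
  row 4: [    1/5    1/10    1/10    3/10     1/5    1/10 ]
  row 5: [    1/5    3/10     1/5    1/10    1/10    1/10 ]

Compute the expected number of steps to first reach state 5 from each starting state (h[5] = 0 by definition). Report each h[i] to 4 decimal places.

h = [6.7255, 6.0474, 6.1153, 6.0468, 6.7193, 0.0000]

First-step conditioning: h[5] = 0; for i ≠ 5, h[i] = 1 + Σ_k P[i][k]·h[k].
  h[0] = 1 + 1/10·h[0] + 1/5·h[1] + 1/5·h[2] + 1/10·h[3] + 3/10·h[4]
  h[1] = 1 + 1/5·h[0] + 1/5·h[1] + 1/10·h[2] + 1/5·h[3] + 1/10·h[4]
  h[2] = 1 + 3/10·h[0] + 1/5·h[1] + 1/10·h[2] + 1/10·h[3] + 1/10·h[4]
  h[3] = 1 + 1/10·h[0] + 1/5·h[1] + 1/10·h[2] + 1/5·h[3] + 1/5·h[4]
  h[4] = 1 + 1/5·h[0] + 1/10·h[1] + 1/10·h[2] + 3/10·h[3] + 1/5·h[4]
Solving the 5×5 linear system over states ≠ 5 gives exactly h = [107010/15911, 96220/15911, 13900/2273, 96210/15911, 106910/15911, 0] (h[5] = 0 is the target).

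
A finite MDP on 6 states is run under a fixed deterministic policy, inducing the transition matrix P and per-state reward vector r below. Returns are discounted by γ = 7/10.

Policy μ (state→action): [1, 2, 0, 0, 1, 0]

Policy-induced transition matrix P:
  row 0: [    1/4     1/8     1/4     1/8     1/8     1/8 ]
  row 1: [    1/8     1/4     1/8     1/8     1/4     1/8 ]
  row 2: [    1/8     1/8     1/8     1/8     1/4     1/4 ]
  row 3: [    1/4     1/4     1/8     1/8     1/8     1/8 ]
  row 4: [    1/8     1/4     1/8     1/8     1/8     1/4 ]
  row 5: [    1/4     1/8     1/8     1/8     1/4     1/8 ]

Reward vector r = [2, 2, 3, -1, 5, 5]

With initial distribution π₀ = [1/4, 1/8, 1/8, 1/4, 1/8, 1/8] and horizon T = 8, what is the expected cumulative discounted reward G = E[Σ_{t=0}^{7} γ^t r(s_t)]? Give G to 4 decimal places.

t=0: π = [0.2500, 0.1250, 0.1250, 0.2500, 0.1250, 0.1250], E[r] = 2.1250, γ^t·E[r] = 2.125000, running G = 2.125000
t=1: π = [0.2031, 0.1875, 0.1563, 0.1250, 0.1719, 0.1563], E[r] = 2.7656, γ^t·E[r] = 1.935938, running G = 4.060938
t=2: π = [0.1855, 0.1855, 0.1504, 0.1250, 0.1875, 0.1660], E[r] = 2.8359, γ^t·E[r] = 1.389609, running G = 5.450547
t=3: π = [0.1846, 0.1873, 0.1482, 0.1250, 0.1877, 0.1672], E[r] = 2.8381, γ^t·E[r] = 0.973480, running G = 6.424027
t=4: π = [0.1846, 0.1875, 0.1481, 0.1250, 0.1878, 0.1670], E[r] = 2.8376, γ^t·E[r] = 0.681297, running G = 7.105324
t=5: π = [0.1846, 0.1875, 0.1481, 0.1250, 0.1878, 0.1670], E[r] = 2.8375, γ^t·E[r] = 0.476899, running G = 7.582223
t=6: π = [0.1846, 0.1875, 0.1481, 0.1250, 0.1878, 0.1670], E[r] = 2.8375, γ^t·E[r] = 0.333830, running G = 7.916053
t=7: π = [0.1846, 0.1875, 0.1481, 0.1250, 0.1878, 0.1670], E[r] = 2.8375, γ^t·E[r] = 0.233681, running G = 8.149734

G = 8.1497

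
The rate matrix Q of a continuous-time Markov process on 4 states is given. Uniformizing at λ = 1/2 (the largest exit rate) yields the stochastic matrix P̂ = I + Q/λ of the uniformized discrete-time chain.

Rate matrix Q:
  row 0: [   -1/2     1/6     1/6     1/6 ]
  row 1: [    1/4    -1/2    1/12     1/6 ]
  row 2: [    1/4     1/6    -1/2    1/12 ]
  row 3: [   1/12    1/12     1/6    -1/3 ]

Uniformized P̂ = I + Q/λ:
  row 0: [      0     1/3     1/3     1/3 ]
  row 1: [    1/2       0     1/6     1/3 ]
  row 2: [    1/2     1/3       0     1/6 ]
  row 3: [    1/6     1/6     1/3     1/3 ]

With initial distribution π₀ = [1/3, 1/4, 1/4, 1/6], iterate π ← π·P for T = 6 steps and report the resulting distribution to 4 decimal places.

t=0: π = [0.3333, 0.2500, 0.2500, 0.1667]
t=1: π = [0.2778, 0.2222, 0.2083, 0.2917]
t=2: π = [0.2639, 0.2106, 0.2269, 0.2986]
t=3: π = [0.2685, 0.2133, 0.2226, 0.2955]
t=4: π = [0.2672, 0.2130, 0.2236, 0.2962]
t=5: π = [0.2676, 0.2130, 0.2233, 0.2961]
t=6: π = [0.2675, 0.2130, 0.2234, 0.2961]

π = [0.2675, 0.2130, 0.2234, 0.2961]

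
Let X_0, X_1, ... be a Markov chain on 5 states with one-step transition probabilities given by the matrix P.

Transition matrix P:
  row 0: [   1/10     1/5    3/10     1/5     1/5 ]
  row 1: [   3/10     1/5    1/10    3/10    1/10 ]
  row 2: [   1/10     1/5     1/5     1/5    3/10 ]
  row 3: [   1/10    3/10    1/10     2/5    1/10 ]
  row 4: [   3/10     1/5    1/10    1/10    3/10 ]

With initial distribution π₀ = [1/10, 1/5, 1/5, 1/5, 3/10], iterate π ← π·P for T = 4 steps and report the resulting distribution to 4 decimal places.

t=0: π = [0.1000, 0.2000, 0.2000, 0.2000, 0.3000]
t=1: π = [0.2000, 0.2200, 0.1400, 0.2300, 0.2100]
t=2: π = [0.1860, 0.2230, 0.1540, 0.2470, 0.1900]
t=3: π = [0.1826, 0.2247, 0.1526, 0.2527, 0.1874]
t=4: π = [0.1824, 0.2253, 0.1518, 0.2543, 0.1863]

π = [0.1824, 0.2253, 0.1518, 0.2543, 0.1863]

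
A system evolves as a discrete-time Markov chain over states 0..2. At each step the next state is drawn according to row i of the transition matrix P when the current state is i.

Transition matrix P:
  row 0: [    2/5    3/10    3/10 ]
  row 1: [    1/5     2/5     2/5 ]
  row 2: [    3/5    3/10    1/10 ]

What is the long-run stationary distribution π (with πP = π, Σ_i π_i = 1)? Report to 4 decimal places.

π = [0.3889, 0.3333, 0.2778]

Balance equations π_j = Σ_i π_i·P[i][j]:
  π_0 = 2/5·π_0 + 1/5·π_1 + 3/5·π_2
  π_1 = 3/10·π_0 + 2/5·π_1 + 3/10·π_2
  normalize: π_0 + π_1 + π_2 = 1
Solving the linear system gives exactly π = [7/18, 1/3, 5/18].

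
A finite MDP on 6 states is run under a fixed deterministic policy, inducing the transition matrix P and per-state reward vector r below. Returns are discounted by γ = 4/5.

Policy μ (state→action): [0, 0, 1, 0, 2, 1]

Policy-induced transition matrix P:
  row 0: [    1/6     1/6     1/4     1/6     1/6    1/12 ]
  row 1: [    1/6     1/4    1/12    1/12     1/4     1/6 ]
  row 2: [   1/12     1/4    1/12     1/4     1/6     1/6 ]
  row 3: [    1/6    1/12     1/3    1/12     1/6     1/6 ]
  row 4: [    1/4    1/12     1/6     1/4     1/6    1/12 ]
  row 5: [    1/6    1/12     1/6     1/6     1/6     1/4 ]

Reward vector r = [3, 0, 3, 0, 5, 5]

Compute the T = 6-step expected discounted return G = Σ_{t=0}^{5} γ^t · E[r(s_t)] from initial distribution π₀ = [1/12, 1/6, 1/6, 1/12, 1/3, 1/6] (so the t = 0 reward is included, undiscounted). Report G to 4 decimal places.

t=0: π = [0.0833, 0.1667, 0.1667, 0.0833, 0.3333, 0.1667], E[r] = 3.2500, γ^t·E[r] = 3.250000, running G = 3.250000
t=1: π = [0.1806, 0.1458, 0.1597, 0.1875, 0.1806, 0.1458], E[r] = 2.6528, γ^t·E[r] = 2.122222, running G = 5.372222
t=2: π = [0.1684, 0.1493, 0.1875, 0.1672, 0.1788, 0.1487], E[r] = 2.7054, γ^t·E[r] = 1.731481, running G = 7.103704
t=3: π = [0.1659, 0.1535, 0.1805, 0.1708, 0.1791, 0.1501], E[r] = 2.6855, γ^t·E[r] = 1.374988, running G = 8.478691
t=4: π = [0.1666, 0.1528, 0.1811, 0.1696, 0.1795, 0.1504], E[r] = 2.6924, γ^t·E[r] = 1.102826, running G = 9.581518
t=5: π = [0.1665, 0.1529, 0.1810, 0.1698, 0.1794, 0.1504], E[r] = 2.6914, γ^t·E[r] = 0.881913, running G = 10.463431

G = 10.4634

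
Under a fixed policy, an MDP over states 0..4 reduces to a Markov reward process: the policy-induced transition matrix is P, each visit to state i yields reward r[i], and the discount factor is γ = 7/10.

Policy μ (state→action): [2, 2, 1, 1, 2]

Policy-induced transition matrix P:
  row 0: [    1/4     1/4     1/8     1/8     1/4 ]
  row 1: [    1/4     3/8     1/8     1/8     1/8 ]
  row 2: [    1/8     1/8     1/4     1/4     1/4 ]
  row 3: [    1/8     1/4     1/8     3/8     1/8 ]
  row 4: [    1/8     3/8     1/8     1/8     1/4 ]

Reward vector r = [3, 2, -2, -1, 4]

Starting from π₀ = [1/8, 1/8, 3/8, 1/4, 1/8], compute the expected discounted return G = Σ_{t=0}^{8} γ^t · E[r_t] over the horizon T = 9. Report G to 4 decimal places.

G = 3.0356

t=0: π = [0.1250, 0.1250, 0.3750, 0.2500, 0.1250], E[r] = 0.1250, γ^t·E[r] = 0.125000, running G = 0.125000
t=1: π = [0.1563, 0.2344, 0.1719, 0.2344, 0.2031], E[r] = 1.1719, γ^t·E[r] = 0.820313, running G = 0.945313
t=2: π = [0.1738, 0.2832, 0.1465, 0.2051, 0.1914], E[r] = 1.3555, γ^t·E[r] = 0.664180, running G = 1.609492
t=3: π = [0.1821, 0.2910, 0.1433, 0.1946, 0.1890], E[r] = 1.4031, γ^t·E[r] = 0.481255, running G = 2.090747
t=4: π = [0.1841, 0.2921, 0.1429, 0.1916, 0.1893], E[r] = 1.4164, γ^t·E[r] = 0.340081, running G = 2.430828
t=5: π = [0.1845, 0.2923, 0.1429, 0.1908, 0.1895], E[r] = 1.4199, γ^t·E[r] = 0.238642, running G = 2.669470
t=6: π = [0.1846, 0.2924, 0.1429, 0.1905, 0.1896], E[r] = 1.4208, γ^t·E[r] = 0.167152, running G = 2.836622
t=7: π = [0.1846, 0.2924, 0.1429, 0.1905, 0.1896], E[r] = 1.4210, γ^t·E[r] = 0.117024, running G = 2.953646
t=8: π = [0.1846, 0.2924, 0.1429, 0.1905, 0.1896], E[r] = 1.4210, γ^t·E[r] = 0.081920, running G = 3.035566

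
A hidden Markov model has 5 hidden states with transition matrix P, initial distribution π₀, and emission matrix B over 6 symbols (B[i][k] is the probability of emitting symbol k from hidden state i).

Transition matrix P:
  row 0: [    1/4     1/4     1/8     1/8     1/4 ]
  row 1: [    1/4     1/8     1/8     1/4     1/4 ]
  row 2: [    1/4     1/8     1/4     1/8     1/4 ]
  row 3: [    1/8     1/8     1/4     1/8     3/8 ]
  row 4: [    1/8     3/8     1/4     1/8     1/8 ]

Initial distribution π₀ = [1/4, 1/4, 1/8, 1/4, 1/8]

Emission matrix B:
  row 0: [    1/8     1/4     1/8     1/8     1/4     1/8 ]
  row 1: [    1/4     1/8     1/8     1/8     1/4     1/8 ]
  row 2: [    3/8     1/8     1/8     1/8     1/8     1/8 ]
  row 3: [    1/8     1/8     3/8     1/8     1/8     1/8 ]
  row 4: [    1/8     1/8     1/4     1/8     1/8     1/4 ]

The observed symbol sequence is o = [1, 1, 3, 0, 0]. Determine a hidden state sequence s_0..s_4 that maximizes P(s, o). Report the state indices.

t=0: δ = [6.250e-02, 3.125e-02, 1.562e-02, 3.125e-02, 1.562e-02]  (obs o_0=1)
t=1: δ = [3.906e-03, 1.953e-03, 9.766e-04, 9.766e-04, 1.953e-03]  ψ = [0, 0, 0, 0, 0]  (obs o_1=1)
t=2: δ = [1.221e-04, 1.221e-04, 6.104e-05, 6.104e-05, 1.221e-04]  ψ = [0, 0, 0, 0, 0]  (obs o_2=3)
t=3: δ = [3.815e-06, 1.144e-05, 1.144e-05, 3.815e-06, 3.815e-06]  ψ = [0, 4, 4, 1, 0]  (obs o_3=0)
t=4: δ = [3.576e-07, 3.576e-07, 1.073e-06, 3.576e-07, 3.576e-07]  ψ = [1, 1, 2, 1, 1]  (obs o_4=0)
backtrack: best end state = 2; path = [0, 0, 4, 2, 2]

path = [0, 0, 4, 2, 2]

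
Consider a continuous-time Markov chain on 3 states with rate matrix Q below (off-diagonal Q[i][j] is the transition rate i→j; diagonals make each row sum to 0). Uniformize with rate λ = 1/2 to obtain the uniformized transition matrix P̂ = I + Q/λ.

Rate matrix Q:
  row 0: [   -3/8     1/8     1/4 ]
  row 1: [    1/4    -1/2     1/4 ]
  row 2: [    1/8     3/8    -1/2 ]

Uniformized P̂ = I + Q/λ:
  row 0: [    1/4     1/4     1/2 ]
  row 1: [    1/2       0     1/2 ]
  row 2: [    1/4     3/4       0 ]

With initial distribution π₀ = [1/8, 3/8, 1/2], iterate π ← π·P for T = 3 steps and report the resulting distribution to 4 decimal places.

t=0: π = [0.1250, 0.3750, 0.5000]
t=1: π = [0.3438, 0.4063, 0.2500]
t=2: π = [0.3516, 0.2734, 0.3750]
t=3: π = [0.3184, 0.3691, 0.3125]

π = [0.3184, 0.3691, 0.3125]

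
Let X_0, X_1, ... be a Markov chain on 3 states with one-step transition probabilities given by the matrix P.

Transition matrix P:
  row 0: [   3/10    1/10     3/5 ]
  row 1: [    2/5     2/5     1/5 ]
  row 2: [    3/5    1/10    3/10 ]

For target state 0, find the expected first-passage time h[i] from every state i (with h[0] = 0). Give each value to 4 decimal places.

h = [0.0000, 2.2500, 1.7500]

First-step conditioning: h[0] = 0; for i ≠ 0, h[i] = 1 + Σ_k P[i][k]·h[k].
  h[1] = 1 + 2/5·h[1] + 1/5·h[2]
  h[2] = 1 + 1/10·h[1] + 3/10·h[2]
Solving the 2×2 linear system over states ≠ 0 gives exactly h = [0, 9/4, 7/4] (h[0] = 0 is the target).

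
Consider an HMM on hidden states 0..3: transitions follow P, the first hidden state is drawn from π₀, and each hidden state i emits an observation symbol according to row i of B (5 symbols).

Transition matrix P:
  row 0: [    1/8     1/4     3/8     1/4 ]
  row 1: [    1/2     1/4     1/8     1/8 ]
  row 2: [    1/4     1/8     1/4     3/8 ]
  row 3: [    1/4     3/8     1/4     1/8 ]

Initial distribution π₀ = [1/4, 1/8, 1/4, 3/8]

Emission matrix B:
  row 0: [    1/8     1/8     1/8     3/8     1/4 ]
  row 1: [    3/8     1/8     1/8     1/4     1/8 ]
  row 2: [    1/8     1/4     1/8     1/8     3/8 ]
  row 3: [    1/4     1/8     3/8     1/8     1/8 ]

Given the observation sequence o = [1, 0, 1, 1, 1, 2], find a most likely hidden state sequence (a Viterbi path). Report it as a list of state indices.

path = [3, 1, 0, 2, 2, 3]

t=0: δ = [3.125e-02, 1.562e-02, 6.250e-02, 4.688e-02]  (obs o_0=1)
t=1: δ = [1.953e-03, 6.592e-03, 1.953e-03, 5.859e-03]  ψ = [2, 3, 2, 2]  (obs o_1=0)
t=2: δ = [4.120e-04, 2.747e-04, 3.662e-04, 1.030e-04]  ψ = [1, 3, 3, 1]  (obs o_2=1)
t=3: δ = [1.717e-05, 1.287e-05, 3.862e-05, 1.717e-05]  ψ = [1, 0, 0, 2]  (obs o_3=1)
t=4: δ = [1.207e-06, 8.047e-07, 2.414e-06, 1.810e-06]  ψ = [2, 3, 2, 2]  (obs o_4=1)
t=5: δ = [7.544e-08, 8.487e-08, 7.544e-08, 3.395e-07]  ψ = [2, 3, 2, 2]  (obs o_5=2)
backtrack: best end state = 3; path = [3, 1, 0, 2, 2, 3]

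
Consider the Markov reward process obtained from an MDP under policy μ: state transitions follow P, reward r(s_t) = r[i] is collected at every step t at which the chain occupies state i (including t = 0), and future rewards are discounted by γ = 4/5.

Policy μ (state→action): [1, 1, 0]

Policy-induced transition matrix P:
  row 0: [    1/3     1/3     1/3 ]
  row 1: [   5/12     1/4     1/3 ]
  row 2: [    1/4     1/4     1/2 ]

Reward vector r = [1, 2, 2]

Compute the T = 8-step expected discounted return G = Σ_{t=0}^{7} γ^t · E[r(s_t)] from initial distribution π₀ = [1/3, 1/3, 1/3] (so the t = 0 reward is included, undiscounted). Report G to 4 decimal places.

t=0: π = [0.3333, 0.3333, 0.3333], E[r] = 1.6667, γ^t·E[r] = 1.666667, running G = 1.666667
t=1: π = [0.3333, 0.2778, 0.3889], E[r] = 1.6667, γ^t·E[r] = 1.333333, running G = 3.000000
t=2: π = [0.3241, 0.2778, 0.3981], E[r] = 1.6759, γ^t·E[r] = 1.072593, running G = 4.072593
t=3: π = [0.3233, 0.2770, 0.3997], E[r] = 1.6767, γ^t·E[r] = 0.858469, running G = 4.931062
t=4: π = [0.3231, 0.2769, 0.3999], E[r] = 1.6769, γ^t·E[r] = 0.686854, running G = 5.617916
t=5: π = [0.3231, 0.2769, 0.4000], E[r] = 1.6769, γ^t·E[r] = 0.549492, running G = 6.167408
t=6: π = [0.3231, 0.2769, 0.4000], E[r] = 1.6769, γ^t·E[r] = 0.439595, running G = 6.607003
t=7: π = [0.3231, 0.2769, 0.4000], E[r] = 1.6769, γ^t·E[r] = 0.351676, running G = 6.958680

G = 6.9587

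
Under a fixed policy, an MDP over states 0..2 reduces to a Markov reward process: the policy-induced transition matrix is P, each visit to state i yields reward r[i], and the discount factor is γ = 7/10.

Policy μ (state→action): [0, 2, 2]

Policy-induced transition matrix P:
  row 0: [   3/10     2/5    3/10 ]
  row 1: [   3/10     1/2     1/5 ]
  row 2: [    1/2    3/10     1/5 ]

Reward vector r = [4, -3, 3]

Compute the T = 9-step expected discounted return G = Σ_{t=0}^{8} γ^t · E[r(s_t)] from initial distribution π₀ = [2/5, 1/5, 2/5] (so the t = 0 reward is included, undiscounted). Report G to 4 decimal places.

t=0: π = [0.4000, 0.2000, 0.4000], E[r] = 2.2000, γ^t·E[r] = 2.200000, running G = 2.200000
t=1: π = [0.3800, 0.3800, 0.2400], E[r] = 1.1000, γ^t·E[r] = 0.770000, running G = 2.970000
t=2: π = [0.3480, 0.4140, 0.2380], E[r] = 0.8640, γ^t·E[r] = 0.423360, running G = 3.393360
t=3: π = [0.3476, 0.4176, 0.2348], E[r] = 0.8420, γ^t·E[r] = 0.288806, running G = 3.682166
t=4: π = [0.3470, 0.4183, 0.2348], E[r] = 0.8373, γ^t·E[r] = 0.201031, running G = 3.883197
t=5: π = [0.3470, 0.4184, 0.2347], E[r] = 0.8368, γ^t·E[r] = 0.140648, running G = 4.023845
t=6: π = [0.3469, 0.4184, 0.2347], E[r] = 0.8367, γ^t·E[r] = 0.098442, running G = 4.122287
t=7: π = [0.3469, 0.4184, 0.2347], E[r] = 0.8367, γ^t·E[r] = 0.068909, running G = 4.191196
t=8: π = [0.3469, 0.4184, 0.2347], E[r] = 0.8367, γ^t·E[r] = 0.048236, running G = 4.239432

G = 4.2394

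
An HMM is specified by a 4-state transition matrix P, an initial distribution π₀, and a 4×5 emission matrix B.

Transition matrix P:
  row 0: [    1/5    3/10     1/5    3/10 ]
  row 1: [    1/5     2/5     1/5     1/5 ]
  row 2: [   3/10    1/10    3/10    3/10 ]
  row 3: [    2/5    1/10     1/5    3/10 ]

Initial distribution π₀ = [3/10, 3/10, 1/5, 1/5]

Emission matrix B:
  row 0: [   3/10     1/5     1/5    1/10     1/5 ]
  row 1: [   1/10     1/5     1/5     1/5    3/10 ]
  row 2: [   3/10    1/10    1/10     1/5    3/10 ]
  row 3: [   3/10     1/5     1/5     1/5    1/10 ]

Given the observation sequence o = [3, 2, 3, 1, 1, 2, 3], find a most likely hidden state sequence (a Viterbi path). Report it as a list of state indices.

path = [1, 1, 1, 1, 1, 1, 1]

t=0: δ = [3.000e-02, 6.000e-02, 4.000e-02, 4.000e-02]  (obs o_0=3)
t=1: δ = [3.200e-03, 4.800e-03, 1.200e-03, 2.400e-03]  ψ = [3, 1, 1, 1]  (obs o_1=2)
t=2: δ = [9.600e-05, 3.840e-04, 1.920e-04, 1.920e-04]  ψ = [1, 1, 1, 0]  (obs o_2=3)
t=3: δ = [1.536e-05, 3.072e-05, 7.680e-06, 1.536e-05]  ψ = [1, 1, 1, 1]  (obs o_3=1)
t=4: δ = [1.229e-06, 2.458e-06, 6.144e-07, 1.229e-06]  ψ = [1, 1, 1, 1]  (obs o_4=1)
t=5: δ = [9.830e-08, 1.966e-07, 4.915e-08, 9.830e-08]  ψ = [1, 1, 1, 1]  (obs o_5=2)
t=6: δ = [3.932e-09, 1.573e-08, 7.864e-09, 7.864e-09]  ψ = [1, 1, 1, 1]  (obs o_6=3)
backtrack: best end state = 1; path = [1, 1, 1, 1, 1, 1, 1]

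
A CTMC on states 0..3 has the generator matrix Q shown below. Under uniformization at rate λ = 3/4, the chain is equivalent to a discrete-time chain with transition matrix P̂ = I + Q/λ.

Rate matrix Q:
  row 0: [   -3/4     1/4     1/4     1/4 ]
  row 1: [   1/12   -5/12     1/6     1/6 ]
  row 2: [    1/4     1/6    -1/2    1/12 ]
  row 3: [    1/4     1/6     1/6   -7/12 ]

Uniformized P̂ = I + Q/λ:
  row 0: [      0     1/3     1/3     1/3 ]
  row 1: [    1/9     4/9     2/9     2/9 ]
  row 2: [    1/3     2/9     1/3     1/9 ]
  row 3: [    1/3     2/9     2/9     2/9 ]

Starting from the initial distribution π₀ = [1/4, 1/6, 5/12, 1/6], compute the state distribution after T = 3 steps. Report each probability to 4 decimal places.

t=0: π = [0.2500, 0.1667, 0.4167, 0.1667]
t=1: π = [0.2130, 0.2870, 0.2963, 0.2037]
t=2: π = [0.1986, 0.3097, 0.2788, 0.2130]
t=3: π = [0.1983, 0.3131, 0.2753, 0.2133]

π = [0.1983, 0.3131, 0.2753, 0.2133]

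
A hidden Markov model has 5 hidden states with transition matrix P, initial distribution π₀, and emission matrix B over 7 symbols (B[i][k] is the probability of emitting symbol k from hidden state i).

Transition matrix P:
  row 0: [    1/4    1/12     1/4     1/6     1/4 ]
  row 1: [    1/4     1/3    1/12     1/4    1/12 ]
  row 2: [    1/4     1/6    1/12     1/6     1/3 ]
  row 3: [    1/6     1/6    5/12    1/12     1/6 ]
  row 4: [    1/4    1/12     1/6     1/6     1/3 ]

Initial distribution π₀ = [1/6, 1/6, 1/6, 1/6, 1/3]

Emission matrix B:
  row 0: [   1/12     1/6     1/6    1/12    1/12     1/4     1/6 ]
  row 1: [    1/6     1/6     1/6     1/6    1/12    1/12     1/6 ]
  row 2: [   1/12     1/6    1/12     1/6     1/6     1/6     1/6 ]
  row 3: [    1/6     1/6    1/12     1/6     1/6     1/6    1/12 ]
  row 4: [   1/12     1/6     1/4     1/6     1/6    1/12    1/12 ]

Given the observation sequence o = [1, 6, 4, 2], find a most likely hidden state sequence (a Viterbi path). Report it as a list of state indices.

path = [3, 2, 4, 4]

t=0: δ = [2.778e-02, 2.778e-02, 2.778e-02, 2.778e-02, 5.556e-02]  (obs o_0=1)
t=1: δ = [2.315e-03, 1.543e-03, 1.929e-03, 7.716e-04, 1.543e-03]  ψ = [4, 1, 3, 4, 4]  (obs o_1=6)
t=2: δ = [4.823e-05, 4.287e-05, 9.645e-05, 6.430e-05, 1.072e-04]  ψ = [0, 1, 0, 0, 2]  (obs o_2=4)
t=3: δ = [4.465e-06, 2.679e-06, 2.233e-06, 1.488e-06, 8.931e-06]  ψ = [4, 2, 3, 4, 4]  (obs o_3=2)
backtrack: best end state = 4; path = [3, 2, 4, 4]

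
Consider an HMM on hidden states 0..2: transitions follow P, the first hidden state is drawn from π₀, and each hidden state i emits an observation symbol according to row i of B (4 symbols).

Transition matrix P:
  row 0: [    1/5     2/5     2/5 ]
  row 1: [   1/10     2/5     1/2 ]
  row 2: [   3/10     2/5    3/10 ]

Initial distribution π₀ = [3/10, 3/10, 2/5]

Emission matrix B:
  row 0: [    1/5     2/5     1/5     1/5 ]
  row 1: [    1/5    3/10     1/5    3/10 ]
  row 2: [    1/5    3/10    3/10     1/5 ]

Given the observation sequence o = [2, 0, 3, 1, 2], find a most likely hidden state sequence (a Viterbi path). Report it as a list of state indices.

path = [2, 1, 1, 1, 2]

t=0: δ = [6.000e-02, 6.000e-02, 1.200e-01]  (obs o_0=2)
t=1: δ = [7.200e-03, 9.600e-03, 7.200e-03]  ψ = [2, 2, 2]  (obs o_1=0)
t=2: δ = [4.320e-04, 1.152e-03, 9.600e-04]  ψ = [2, 1, 1]  (obs o_2=3)
t=3: δ = [1.152e-04, 1.382e-04, 1.728e-04]  ψ = [2, 1, 1]  (obs o_3=1)
t=4: δ = [1.037e-05, 1.382e-05, 2.074e-05]  ψ = [2, 2, 1]  (obs o_4=2)
backtrack: best end state = 2; path = [2, 1, 1, 1, 2]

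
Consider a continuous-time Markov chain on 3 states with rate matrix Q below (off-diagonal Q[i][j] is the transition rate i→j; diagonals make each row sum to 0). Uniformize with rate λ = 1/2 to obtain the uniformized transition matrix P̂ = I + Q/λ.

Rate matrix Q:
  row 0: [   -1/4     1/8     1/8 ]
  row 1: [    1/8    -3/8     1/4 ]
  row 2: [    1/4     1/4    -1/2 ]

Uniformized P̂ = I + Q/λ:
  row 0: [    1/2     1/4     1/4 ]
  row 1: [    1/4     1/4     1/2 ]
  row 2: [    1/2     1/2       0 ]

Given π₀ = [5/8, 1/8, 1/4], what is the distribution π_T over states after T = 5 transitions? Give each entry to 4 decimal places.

π = [0.4214, 0.3163, 0.2623]

t=0: π = [0.6250, 0.1250, 0.2500]
t=1: π = [0.4688, 0.3125, 0.2188]
t=2: π = [0.4219, 0.3047, 0.2734]
t=3: π = [0.4238, 0.3184, 0.2578]
t=4: π = [0.4204, 0.3145, 0.2651]
t=5: π = [0.4214, 0.3163, 0.2623]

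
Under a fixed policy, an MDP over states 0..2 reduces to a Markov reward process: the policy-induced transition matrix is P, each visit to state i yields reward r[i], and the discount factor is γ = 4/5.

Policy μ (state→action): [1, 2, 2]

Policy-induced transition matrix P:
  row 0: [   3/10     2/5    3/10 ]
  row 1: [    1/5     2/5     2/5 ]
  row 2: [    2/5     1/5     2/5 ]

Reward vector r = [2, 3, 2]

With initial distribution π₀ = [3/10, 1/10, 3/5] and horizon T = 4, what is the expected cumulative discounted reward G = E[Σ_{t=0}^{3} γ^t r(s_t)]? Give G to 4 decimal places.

G = 6.6041

t=0: π = [0.3000, 0.1000, 0.6000], E[r] = 2.1000, γ^t·E[r] = 2.100000, running G = 2.100000
t=1: π = [0.3500, 0.2800, 0.3700], E[r] = 2.2800, γ^t·E[r] = 1.824000, running G = 3.924000
t=2: π = [0.3090, 0.3260, 0.3650], E[r] = 2.3260, γ^t·E[r] = 1.488640, running G = 5.412640
t=3: π = [0.3039, 0.3270, 0.3691], E[r] = 2.3270, γ^t·E[r] = 1.191424, running G = 6.604064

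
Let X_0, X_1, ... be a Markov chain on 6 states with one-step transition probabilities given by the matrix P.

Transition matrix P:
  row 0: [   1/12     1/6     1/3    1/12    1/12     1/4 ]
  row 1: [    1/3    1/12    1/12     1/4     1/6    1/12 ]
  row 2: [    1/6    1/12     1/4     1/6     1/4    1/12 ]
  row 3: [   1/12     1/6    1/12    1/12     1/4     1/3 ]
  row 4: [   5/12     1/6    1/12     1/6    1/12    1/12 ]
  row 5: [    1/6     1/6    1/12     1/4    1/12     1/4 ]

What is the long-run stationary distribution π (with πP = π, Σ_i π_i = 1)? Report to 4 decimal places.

Balance equations π_j = Σ_i π_i·P[i][j]:
  π_0 = 1/12·π_0 + 1/3·π_1 + 1/6·π_2 + 1/12·π_3 + 5/12·π_4 + 1/6·π_5
  π_1 = 1/6·π_0 + 1/12·π_1 + 1/12·π_2 + 1/6·π_3 + 1/6·π_4 + 1/6·π_5
  π_2 = 1/3·π_0 + 1/12·π_1 + 1/4·π_2 + 1/12·π_3 + 1/12·π_4 + 1/12·π_5
  π_3 = 1/12·π_0 + 1/4·π_1 + 1/6·π_2 + 1/12·π_3 + 1/6·π_4 + 1/4·π_5
  π_4 = 1/12·π_0 + 1/6·π_1 + 1/4·π_2 + 1/4·π_3 + 1/12·π_4 + 1/12·π_5
  normalize: π_0 + π_1 + π_2 + π_3 + π_4 + π_5 = 1
Solving the linear system gives exactly π = [55923/283301, 40115/283301, 45107/283301, 46481/283301, 42216/283301, 53459/283301].

π = [0.1974, 0.1416, 0.1592, 0.1641, 0.1490, 0.1887]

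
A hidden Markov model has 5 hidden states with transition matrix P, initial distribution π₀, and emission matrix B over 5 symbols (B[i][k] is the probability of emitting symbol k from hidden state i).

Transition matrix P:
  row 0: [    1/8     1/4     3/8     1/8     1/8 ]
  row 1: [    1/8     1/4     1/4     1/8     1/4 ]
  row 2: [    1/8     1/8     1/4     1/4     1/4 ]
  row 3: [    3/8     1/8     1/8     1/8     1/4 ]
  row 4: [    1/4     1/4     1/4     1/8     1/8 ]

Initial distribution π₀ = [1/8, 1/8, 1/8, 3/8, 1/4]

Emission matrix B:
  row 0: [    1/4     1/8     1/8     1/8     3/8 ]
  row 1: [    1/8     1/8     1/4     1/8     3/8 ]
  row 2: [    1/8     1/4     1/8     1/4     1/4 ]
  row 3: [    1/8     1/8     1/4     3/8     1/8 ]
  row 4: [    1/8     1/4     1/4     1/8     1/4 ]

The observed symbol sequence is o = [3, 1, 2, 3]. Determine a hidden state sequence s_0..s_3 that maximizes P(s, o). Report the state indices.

path = [3, 4, 1, 2]

t=0: δ = [1.562e-02, 1.562e-02, 3.125e-02, 1.406e-01, 3.125e-02]  (obs o_0=3)
t=1: δ = [6.592e-03, 2.197e-03, 4.395e-03, 2.197e-03, 8.789e-03]  ψ = [3, 3, 3, 3, 3]  (obs o_1=1)
t=2: δ = [2.747e-04, 5.493e-04, 3.090e-04, 2.747e-04, 2.747e-04]  ψ = [4, 4, 0, 2, 2]  (obs o_2=2)
t=3: δ = [1.287e-05, 1.717e-05, 3.433e-05, 2.897e-05, 1.717e-05]  ψ = [3, 1, 1, 2, 1]  (obs o_3=3)
backtrack: best end state = 2; path = [3, 4, 1, 2]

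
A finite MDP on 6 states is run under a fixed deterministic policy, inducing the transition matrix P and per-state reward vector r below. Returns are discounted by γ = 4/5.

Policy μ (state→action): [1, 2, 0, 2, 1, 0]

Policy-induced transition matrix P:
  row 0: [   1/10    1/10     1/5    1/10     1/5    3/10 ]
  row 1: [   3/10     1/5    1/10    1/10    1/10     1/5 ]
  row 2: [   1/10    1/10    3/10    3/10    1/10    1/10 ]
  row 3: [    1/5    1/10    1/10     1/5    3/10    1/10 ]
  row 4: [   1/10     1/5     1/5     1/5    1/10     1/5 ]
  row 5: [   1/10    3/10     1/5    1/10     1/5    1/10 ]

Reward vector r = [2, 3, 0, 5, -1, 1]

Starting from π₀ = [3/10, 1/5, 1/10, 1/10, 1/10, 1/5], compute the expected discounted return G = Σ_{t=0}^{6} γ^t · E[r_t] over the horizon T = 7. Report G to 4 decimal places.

G = 6.5716

t=0: π = [0.3000, 0.2000, 0.1000, 0.1000, 0.1000, 0.2000], E[r] = 1.8000, γ^t·E[r] = 1.800000, running G = 1.800000
t=1: π = [0.1500, 0.1700, 0.1800, 0.1400, 0.1700, 0.1900], E[r] = 1.5300, γ^t·E[r] = 1.224000, running G = 3.024000
t=2: π = [0.1480, 0.1720, 0.1870, 0.1670, 0.1620, 0.1640], E[r] = 1.6490, γ^t·E[r] = 1.055360, running G = 4.079360
t=3: π = [0.1511, 0.1662, 0.1848, 0.1703, 0.1646, 0.1630], E[r] = 1.6507, γ^t·E[r] = 0.845158, running G = 4.924518
t=4: π = [0.1503, 0.1657, 0.1848, 0.1705, 0.1655, 0.1633], E[r] = 1.6477, γ^t·E[r] = 0.674882, running G = 5.599400
t=5: π = [0.1502, 0.1658, 0.1849, 0.1706, 0.1654, 0.1632], E[r] = 1.6482, γ^t·E[r] = 0.540082, running G = 6.139482
t=6: π = [0.1502, 0.1658, 0.1849, 0.1706, 0.1654, 0.1632], E[r] = 1.6483, γ^t·E[r] = 0.432085, running G = 6.571567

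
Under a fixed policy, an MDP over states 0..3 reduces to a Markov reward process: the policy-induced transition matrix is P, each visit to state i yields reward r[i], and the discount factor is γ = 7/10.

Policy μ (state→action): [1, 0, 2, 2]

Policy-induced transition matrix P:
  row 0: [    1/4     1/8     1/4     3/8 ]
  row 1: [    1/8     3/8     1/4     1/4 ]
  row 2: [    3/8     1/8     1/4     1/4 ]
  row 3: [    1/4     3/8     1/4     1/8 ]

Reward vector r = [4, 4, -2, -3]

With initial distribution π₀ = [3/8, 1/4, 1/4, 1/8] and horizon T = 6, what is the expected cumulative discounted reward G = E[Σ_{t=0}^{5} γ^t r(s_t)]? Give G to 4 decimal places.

G = 2.9390

t=0: π = [0.3750, 0.2500, 0.2500, 0.1250], E[r] = 1.6250, γ^t·E[r] = 1.625000, running G = 1.625000
t=1: π = [0.2500, 0.2188, 0.2500, 0.2813], E[r] = 0.5313, γ^t·E[r] = 0.371875, running G = 1.996875
t=2: π = [0.2539, 0.2500, 0.2500, 0.2461], E[r] = 0.7773, γ^t·E[r] = 0.380898, running G = 2.377773
t=3: π = [0.2500, 0.2490, 0.2500, 0.2510], E[r] = 0.7432, γ^t·E[r] = 0.254905, running G = 2.632679
t=4: π = [0.2501, 0.2500, 0.2500, 0.2499], E[r] = 0.7509, γ^t·E[r] = 0.180280, running G = 2.812959
t=5: π = [0.2500, 0.2500, 0.2500, 0.2500], E[r] = 0.7498, γ^t·E[r] = 0.126017, running G = 2.938975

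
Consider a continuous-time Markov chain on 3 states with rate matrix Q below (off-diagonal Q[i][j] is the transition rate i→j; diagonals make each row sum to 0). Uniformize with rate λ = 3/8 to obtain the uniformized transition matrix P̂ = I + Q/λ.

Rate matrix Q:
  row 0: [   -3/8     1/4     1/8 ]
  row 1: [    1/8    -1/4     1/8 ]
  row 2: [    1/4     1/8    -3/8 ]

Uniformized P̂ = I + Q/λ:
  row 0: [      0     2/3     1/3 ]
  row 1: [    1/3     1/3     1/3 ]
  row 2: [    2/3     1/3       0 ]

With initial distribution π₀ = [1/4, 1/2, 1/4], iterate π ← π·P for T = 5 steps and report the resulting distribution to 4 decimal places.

π = [0.3128, 0.4372, 0.2500]

t=0: π = [0.2500, 0.5000, 0.2500]
t=1: π = [0.3333, 0.4167, 0.2500]
t=2: π = [0.3056, 0.4444, 0.2500]
t=3: π = [0.3148, 0.4352, 0.2500]
t=4: π = [0.3117, 0.4383, 0.2500]
t=5: π = [0.3128, 0.4372, 0.2500]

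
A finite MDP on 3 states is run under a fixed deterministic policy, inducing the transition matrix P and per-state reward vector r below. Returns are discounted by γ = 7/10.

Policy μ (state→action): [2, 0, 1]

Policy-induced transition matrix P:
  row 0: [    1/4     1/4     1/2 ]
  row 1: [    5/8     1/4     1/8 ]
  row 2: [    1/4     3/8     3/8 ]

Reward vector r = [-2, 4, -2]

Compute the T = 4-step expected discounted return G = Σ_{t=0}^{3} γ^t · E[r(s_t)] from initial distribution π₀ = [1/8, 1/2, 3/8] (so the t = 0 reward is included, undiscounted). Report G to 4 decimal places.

G = 0.6194

t=0: π = [0.1250, 0.5000, 0.3750], E[r] = 1.0000, γ^t·E[r] = 1.000000, running G = 1.000000
t=1: π = [0.4375, 0.2969, 0.2656], E[r] = -0.2188, γ^t·E[r] = -0.153125, running G = 0.846875
t=2: π = [0.3613, 0.2832, 0.3555], E[r] = -0.3008, γ^t·E[r] = -0.147383, running G = 0.699492
t=3: π = [0.3562, 0.2944, 0.3494], E[r] = -0.2334, γ^t·E[r] = -0.080056, running G = 0.619437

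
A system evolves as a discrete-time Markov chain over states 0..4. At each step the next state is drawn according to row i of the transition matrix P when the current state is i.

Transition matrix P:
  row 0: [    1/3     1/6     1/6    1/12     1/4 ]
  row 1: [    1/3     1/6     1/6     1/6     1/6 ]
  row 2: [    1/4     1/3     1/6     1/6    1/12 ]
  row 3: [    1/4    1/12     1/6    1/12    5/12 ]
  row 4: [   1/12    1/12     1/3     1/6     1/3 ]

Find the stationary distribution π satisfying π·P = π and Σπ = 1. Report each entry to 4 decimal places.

Balance equations π_j = Σ_i π_i·P[i][j]:
  π_0 = 1/3·π_0 + 1/3·π_1 + 1/4·π_2 + 1/4·π_3 + 1/12·π_4
  π_1 = 1/6·π_0 + 1/6·π_1 + 1/3·π_2 + 1/12·π_3 + 1/12·π_4
  π_2 = 1/6·π_0 + 1/6·π_1 + 1/6·π_2 + 1/6·π_3 + 1/3·π_4
  π_3 = 1/12·π_0 + 1/6·π_1 + 1/6·π_2 + 1/12·π_3 + 1/6·π_4
  normalize: π_0 + π_1 + π_2 + π_3 + π_4 = 1
Solving the linear system gives exactly π = [2351/9645, 1636/9645, 400/1929, 1303/9645, 157/643].

π = [0.2438, 0.1696, 0.2074, 0.1351, 0.2442]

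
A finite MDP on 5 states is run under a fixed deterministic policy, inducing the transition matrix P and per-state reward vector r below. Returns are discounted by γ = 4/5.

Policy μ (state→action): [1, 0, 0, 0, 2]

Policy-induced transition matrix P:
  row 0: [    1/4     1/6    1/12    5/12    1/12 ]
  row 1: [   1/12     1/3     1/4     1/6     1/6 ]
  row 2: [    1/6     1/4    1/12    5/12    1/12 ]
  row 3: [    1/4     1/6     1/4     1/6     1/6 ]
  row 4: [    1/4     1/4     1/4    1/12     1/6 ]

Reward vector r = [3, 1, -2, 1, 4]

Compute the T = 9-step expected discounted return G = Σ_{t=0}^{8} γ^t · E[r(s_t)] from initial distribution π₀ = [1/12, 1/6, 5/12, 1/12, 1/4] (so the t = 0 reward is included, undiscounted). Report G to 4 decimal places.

t=0: π = [0.0833, 0.1667, 0.4167, 0.0833, 0.2500], E[r] = 0.6667, γ^t·E[r] = 0.666667, running G = 0.666667
t=1: π = [0.1875, 0.2500, 0.1667, 0.2708, 0.1250], E[r] = 1.2500, γ^t·E[r] = 1.000000, running G = 1.666667
t=2: π = [0.1944, 0.2326, 0.1910, 0.2448, 0.1372], E[r] = 1.2274, γ^t·E[r] = 0.785556, running G = 2.452222
t=3: π = [0.1953, 0.2328, 0.1858, 0.2516, 0.1345], E[r] = 1.2370, γ^t·E[r] = 0.633333, running G = 3.085556
t=4: π = [0.1957, 0.2322, 0.1865, 0.2507, 0.1349], E[r] = 1.2367, γ^t·E[r] = 0.506558, running G = 3.592114
t=5: π = [0.1958, 0.2321, 0.1863, 0.2510, 0.1348], E[r] = 1.2371, γ^t·E[r] = 0.405368, running G = 3.997482
t=6: π = [0.1958, 0.2321, 0.1863, 0.2509, 0.1348], E[r] = 1.2371, γ^t·E[r] = 0.324295, running G = 4.321776
t=7: π = [0.1958, 0.2321, 0.1863, 0.2510, 0.1348], E[r] = 1.2371, γ^t·E[r] = 0.259439, running G = 4.581215
t=8: π = [0.1958, 0.2321, 0.1863, 0.2510, 0.1348], E[r] = 1.2371, γ^t·E[r] = 0.207551, running G = 4.788766

G = 4.7888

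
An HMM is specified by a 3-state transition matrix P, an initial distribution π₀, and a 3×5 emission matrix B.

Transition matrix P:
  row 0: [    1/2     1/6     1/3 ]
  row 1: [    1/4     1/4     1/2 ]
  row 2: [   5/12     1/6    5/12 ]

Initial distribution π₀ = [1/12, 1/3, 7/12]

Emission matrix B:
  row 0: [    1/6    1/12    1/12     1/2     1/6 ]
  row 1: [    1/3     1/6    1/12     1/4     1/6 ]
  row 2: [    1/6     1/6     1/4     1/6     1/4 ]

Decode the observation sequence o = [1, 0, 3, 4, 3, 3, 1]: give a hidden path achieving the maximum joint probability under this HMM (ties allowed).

path = [2, 0, 0, 0, 0, 0, 2]

t=0: δ = [6.944e-03, 5.556e-02, 9.722e-02]  (obs o_0=1)
t=1: δ = [6.752e-03, 5.401e-03, 6.752e-03]  ψ = [2, 2, 2]  (obs o_1=0)
t=2: δ = [1.688e-03, 3.376e-04, 4.689e-04]  ψ = [0, 1, 2]  (obs o_2=3)
t=3: δ = [1.407e-04, 4.689e-05, 1.407e-04]  ψ = [0, 0, 0]  (obs o_3=4)
t=4: δ = [3.516e-05, 5.861e-06, 9.768e-06]  ψ = [0, 0, 2]  (obs o_4=3)
t=5: δ = [8.791e-06, 1.465e-06, 1.954e-06]  ψ = [0, 0, 0]  (obs o_5=3)
t=6: δ = [3.663e-07, 2.442e-07, 4.884e-07]  ψ = [0, 0, 0]  (obs o_6=1)
backtrack: best end state = 2; path = [2, 0, 0, 0, 0, 0, 2]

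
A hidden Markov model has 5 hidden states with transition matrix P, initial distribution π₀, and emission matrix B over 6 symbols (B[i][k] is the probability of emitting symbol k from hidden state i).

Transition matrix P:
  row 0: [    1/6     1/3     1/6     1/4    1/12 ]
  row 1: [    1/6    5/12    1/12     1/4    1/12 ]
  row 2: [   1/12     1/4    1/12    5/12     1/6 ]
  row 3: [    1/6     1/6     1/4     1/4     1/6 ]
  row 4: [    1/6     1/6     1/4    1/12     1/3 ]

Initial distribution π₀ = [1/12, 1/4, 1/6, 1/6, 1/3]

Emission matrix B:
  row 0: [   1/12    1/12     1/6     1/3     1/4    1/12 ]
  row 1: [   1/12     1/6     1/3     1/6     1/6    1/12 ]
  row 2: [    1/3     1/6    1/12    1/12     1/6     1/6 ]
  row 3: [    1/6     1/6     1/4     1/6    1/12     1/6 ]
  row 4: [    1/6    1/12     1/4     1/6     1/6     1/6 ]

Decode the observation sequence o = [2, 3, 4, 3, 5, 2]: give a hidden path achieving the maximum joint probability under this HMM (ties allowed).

path = [1, 1, 1, 1, 1, 1]

t=0: δ = [1.389e-02, 8.333e-02, 1.389e-02, 4.167e-02, 8.333e-02]  (obs o_0=2)
t=1: δ = [4.630e-03, 5.787e-03, 1.736e-03, 3.472e-03, 4.630e-03]  ψ = [1, 1, 4, 1, 4]  (obs o_1=3)
t=2: δ = [2.411e-04, 4.019e-04, 1.929e-04, 1.206e-04, 2.572e-04]  ψ = [1, 1, 4, 1, 4]  (obs o_2=4)
t=3: δ = [2.233e-05, 2.791e-05, 5.358e-06, 1.674e-05, 1.429e-05]  ψ = [1, 1, 4, 1, 4]  (obs o_3=3)
t=4: δ = [3.876e-07, 9.690e-07, 6.977e-07, 1.163e-06, 7.938e-07]  ψ = [1, 1, 3, 1, 4]  (obs o_4=5)
t=5: δ = [3.230e-08, 1.346e-07, 2.423e-08, 7.268e-08, 6.615e-08]  ψ = [3, 1, 3, 2, 4]  (obs o_5=2)
backtrack: best end state = 1; path = [1, 1, 1, 1, 1, 1]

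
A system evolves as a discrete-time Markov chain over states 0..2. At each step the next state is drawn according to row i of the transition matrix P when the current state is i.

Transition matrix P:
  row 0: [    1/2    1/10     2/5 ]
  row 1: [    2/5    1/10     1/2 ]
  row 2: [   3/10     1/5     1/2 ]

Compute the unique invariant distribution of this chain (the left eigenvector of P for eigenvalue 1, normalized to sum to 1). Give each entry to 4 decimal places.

Balance equations π_j = Σ_i π_i·P[i][j]:
  π_0 = 1/2·π_0 + 2/5·π_1 + 3/10·π_2
  π_1 = 1/10·π_0 + 1/10·π_1 + 1/5·π_2
  normalize: π_0 + π_1 + π_2 = 1
Solving the linear system gives exactly π = [35/89, 13/89, 41/89].

π = [0.3933, 0.1461, 0.4607]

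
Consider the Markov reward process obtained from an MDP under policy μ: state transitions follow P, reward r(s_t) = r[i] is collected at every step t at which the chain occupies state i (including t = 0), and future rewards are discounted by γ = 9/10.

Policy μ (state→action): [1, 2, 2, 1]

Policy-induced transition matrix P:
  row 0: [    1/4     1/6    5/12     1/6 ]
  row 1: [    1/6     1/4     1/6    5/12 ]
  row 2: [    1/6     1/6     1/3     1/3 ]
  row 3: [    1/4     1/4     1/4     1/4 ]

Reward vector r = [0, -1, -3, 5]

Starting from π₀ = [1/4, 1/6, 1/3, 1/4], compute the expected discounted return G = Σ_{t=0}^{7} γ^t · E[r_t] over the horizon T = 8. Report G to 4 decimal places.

G = 1.7780

t=0: π = [0.2500, 0.1667, 0.3333, 0.2500], E[r] = 0.0833, γ^t·E[r] = 0.083333, running G = 0.083333
t=1: π = [0.2083, 0.2014, 0.3056, 0.2847], E[r] = 0.3056, γ^t·E[r] = 0.275000, running G = 0.358333
t=2: π = [0.2078, 0.2072, 0.2934, 0.2917], E[r] = 0.3709, γ^t·E[r] = 0.300469, running G = 0.658802
t=3: π = [0.2083, 0.2082, 0.2918, 0.2917], E[r] = 0.3747, γ^t·E[r] = 0.273129, running G = 0.931931
t=4: π = [0.2083, 0.2083, 0.2917, 0.2917], E[r] = 0.3750, γ^t·E[r] = 0.246019, running G = 1.177950
t=5: π = [0.2083, 0.2083, 0.2917, 0.2917], E[r] = 0.3750, γ^t·E[r] = 0.221432, running G = 1.399382
t=6: π = [0.2083, 0.2083, 0.2917, 0.2917], E[r] = 0.3750, γ^t·E[r] = 0.199290, running G = 1.598673
t=7: π = [0.2083, 0.2083, 0.2917, 0.2917], E[r] = 0.3750, γ^t·E[r] = 0.179361, running G = 1.778034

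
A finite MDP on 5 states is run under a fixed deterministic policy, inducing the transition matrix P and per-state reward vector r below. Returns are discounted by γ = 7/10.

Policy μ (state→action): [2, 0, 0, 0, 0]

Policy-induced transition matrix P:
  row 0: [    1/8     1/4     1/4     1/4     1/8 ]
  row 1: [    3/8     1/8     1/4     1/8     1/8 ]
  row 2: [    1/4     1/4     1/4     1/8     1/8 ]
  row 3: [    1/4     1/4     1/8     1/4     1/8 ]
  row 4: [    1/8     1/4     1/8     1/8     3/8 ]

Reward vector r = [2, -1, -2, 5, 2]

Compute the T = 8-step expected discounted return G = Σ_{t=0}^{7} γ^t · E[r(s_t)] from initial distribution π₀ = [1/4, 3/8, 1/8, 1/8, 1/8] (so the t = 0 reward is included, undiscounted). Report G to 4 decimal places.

t=0: π = [0.2500, 0.3750, 0.1250, 0.1250, 0.1250], E[r] = 0.7500, γ^t·E[r] = 0.750000, running G = 0.750000
t=1: π = [0.2500, 0.2031, 0.2188, 0.1719, 0.1563], E[r] = 1.0313, γ^t·E[r] = 0.721875, running G = 1.471875
t=2: π = [0.2246, 0.2246, 0.2090, 0.1777, 0.1641], E[r] = 1.0234, γ^t·E[r] = 0.501484, running G = 1.973359
t=3: π = [0.2295, 0.2219, 0.2073, 0.1753, 0.1660], E[r] = 1.0310, γ^t·E[r] = 0.353635, running G = 2.326994
t=4: π = [0.2283, 0.2223, 0.2073, 0.1756, 0.1665], E[r] = 1.0307, γ^t·E[r] = 0.247464, running G = 2.574458
t=5: π = [0.2284, 0.2222, 0.2072, 0.1755, 0.1666], E[r] = 1.0309, γ^t·E[r] = 0.173257, running G = 2.747715
t=6: π = [0.2284, 0.2222, 0.2072, 0.1755, 0.1667], E[r] = 1.0309, γ^t·E[r] = 0.121279, running G = 2.868995
t=7: π = [0.2284, 0.2222, 0.2072, 0.1755, 0.1667], E[r] = 1.0309, γ^t·E[r] = 0.084896, running G = 2.953891

G = 2.9539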